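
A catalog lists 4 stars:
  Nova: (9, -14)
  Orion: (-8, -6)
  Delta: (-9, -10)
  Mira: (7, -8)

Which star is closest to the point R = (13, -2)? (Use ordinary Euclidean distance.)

Squared Euclidean distances:
d²(R, Nova) = (13−9)² + (-2−(-14))² = 16 + 144 = 160
d²(R, Orion) = (13−(-8))² + (-2−(-6))² = 441 + 16 = 457
d²(R, Delta) = (13−(-9))² + (-2−(-10))² = 484 + 64 = 548
d²(R, Mira) = (13−7)² + (-2−(-8))² = 36 + 36 = 72
The smallest is to Mira, so R lies in the Voronoi region of Mira.

Mira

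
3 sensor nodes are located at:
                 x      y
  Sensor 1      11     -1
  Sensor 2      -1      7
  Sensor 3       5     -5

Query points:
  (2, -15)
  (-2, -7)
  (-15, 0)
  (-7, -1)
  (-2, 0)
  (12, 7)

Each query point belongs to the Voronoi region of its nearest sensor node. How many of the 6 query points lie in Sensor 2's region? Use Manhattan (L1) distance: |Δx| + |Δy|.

3

(2, -15) — d to each: Sensor 1:23, Sensor 2:25, Sensor 3:13 → nearest is Sensor 3
(-2, -7) — d to each: Sensor 1:19, Sensor 2:15, Sensor 3:9 → nearest is Sensor 3
(-15, 0) — d to each: Sensor 1:27, Sensor 2:21, Sensor 3:25 → nearest is Sensor 2
(-7, -1) — d to each: Sensor 1:18, Sensor 2:14, Sensor 3:16 → nearest is Sensor 2
(-2, 0) — d to each: Sensor 1:14, Sensor 2:8, Sensor 3:12 → nearest is Sensor 2
(12, 7) — d to each: Sensor 1:9, Sensor 2:13, Sensor 3:19 → nearest is Sensor 1
3 of the 6 points have Sensor 2 as nearest.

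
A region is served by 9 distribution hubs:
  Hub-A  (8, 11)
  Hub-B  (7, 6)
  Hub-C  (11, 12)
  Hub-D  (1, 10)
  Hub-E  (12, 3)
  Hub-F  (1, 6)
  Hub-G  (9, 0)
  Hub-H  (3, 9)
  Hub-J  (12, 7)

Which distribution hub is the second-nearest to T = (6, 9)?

Hub-H

Since √ is increasing, it suffices to compare squared distances:
d²(T, Hub-A) = 4 + 4 = 8
d²(T, Hub-B) = 1 + 9 = 10
d²(T, Hub-C) = 25 + 9 = 34
d²(T, Hub-D) = 25 + 1 = 26
d²(T, Hub-E) = 36 + 36 = 72
d²(T, Hub-F) = 25 + 9 = 34
d²(T, Hub-G) = 9 + 81 = 90
d²(T, Hub-H) = 9 + 0 = 9
d²(T, Hub-J) = 36 + 4 = 40
Sorted ascending: Hub-A, Hub-H, Hub-B, … — the second-nearest is Hub-H.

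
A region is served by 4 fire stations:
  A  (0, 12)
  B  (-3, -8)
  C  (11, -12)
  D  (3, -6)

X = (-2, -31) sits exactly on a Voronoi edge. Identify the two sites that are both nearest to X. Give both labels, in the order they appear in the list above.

B and C

Squared distances from X to each site:
|XA|² = (-2−0)² + (-31−12)² = 4 + 1849 = 1853
|XB|² = (-2−(-3))² + (-31−(-8))² = 1 + 529 = 530
|XC|² = (-2−11)² + (-31−(-12))² = 169 + 361 = 530
|XD|² = (-2−3)² + (-31−(-6))² = 25 + 625 = 650
X is equidistant from B and C (both at squared distance 530), and every other site is strictly farther — so X lies on the B–C Voronoi edge.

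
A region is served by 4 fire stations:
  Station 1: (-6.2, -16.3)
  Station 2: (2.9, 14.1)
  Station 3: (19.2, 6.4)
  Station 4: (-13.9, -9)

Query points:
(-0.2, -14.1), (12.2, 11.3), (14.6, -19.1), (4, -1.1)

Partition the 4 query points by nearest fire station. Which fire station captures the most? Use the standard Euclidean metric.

Station 1

(-0.2, -14.1) — d² to each: Station 1:40.84, Station 2:804.85, Station 3:796.61, Station 4:213.7 → nearest is Station 1
(12.2, 11.3) — d² to each: Station 1:1100.32, Station 2:94.33, Station 3:73.01, Station 4:1093.3 → nearest is Station 3
(14.6, -19.1) — d² to each: Station 1:440.48, Station 2:1239.13, Station 3:671.41, Station 4:914.26 → nearest is Station 1
(4, -1.1) — d² to each: Station 1:335.08, Station 2:232.25, Station 3:287.29, Station 4:382.82 → nearest is Station 2
Tally — Station 1:2, Station 2:1, Station 3:1. Station 1 captures the most (2).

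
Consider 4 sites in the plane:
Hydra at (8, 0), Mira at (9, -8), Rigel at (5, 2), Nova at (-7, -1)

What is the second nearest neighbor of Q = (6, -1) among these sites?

Rigel

Squared Euclidean distances:
d²(Q, Hydra) = (6−8)² + (-1−0)² = 4 + 1 = 5
d²(Q, Mira) = (6−9)² + (-1−(-8))² = 9 + 49 = 58
d²(Q, Rigel) = (6−5)² + (-1−2)² = 1 + 9 = 10
d²(Q, Nova) = (6−(-7))² + (-1−(-1))² = 169 + 0 = 169
Sorted ascending: Hydra, Rigel, Mira, … — the second-nearest is Rigel.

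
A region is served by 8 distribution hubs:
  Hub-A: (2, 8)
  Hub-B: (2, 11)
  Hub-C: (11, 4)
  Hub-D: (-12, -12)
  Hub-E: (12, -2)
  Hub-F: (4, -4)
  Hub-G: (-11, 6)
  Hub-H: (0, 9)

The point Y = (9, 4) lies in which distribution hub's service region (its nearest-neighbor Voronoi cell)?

Hub-C

Squared Euclidean distances:
d²(Y, Hub-A) = (9−2)² + (4−8)² = 49 + 16 = 65
d²(Y, Hub-B) = (9−2)² + (4−11)² = 49 + 49 = 98
d²(Y, Hub-C) = (9−11)² + (4−4)² = 4 + 0 = 4
d²(Y, Hub-D) = (9−(-12))² + (4−(-12))² = 441 + 256 = 697
d²(Y, Hub-E) = (9−12)² + (4−(-2))² = 9 + 36 = 45
d²(Y, Hub-F) = (9−4)² + (4−(-4))² = 25 + 64 = 89
d²(Y, Hub-G) = (9−(-11))² + (4−6)² = 400 + 4 = 404
d²(Y, Hub-H) = (9−0)² + (4−9)² = 81 + 25 = 106
Hub-C is nearest.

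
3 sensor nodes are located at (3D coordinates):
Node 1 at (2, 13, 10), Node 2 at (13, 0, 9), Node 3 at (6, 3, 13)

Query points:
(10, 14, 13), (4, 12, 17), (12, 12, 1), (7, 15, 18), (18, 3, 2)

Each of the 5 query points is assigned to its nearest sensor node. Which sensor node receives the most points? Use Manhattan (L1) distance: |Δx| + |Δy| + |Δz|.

Node 1

(10, 14, 13) — d to each: Node 1:12, Node 2:21, Node 3:15 → nearest is Node 1
(4, 12, 17) — d to each: Node 1:10, Node 2:29, Node 3:15 → nearest is Node 1
(12, 12, 1) — d to each: Node 1:20, Node 2:21, Node 3:27 → nearest is Node 1
(7, 15, 18) — d to each: Node 1:15, Node 2:30, Node 3:18 → nearest is Node 1
(18, 3, 2) — d to each: Node 1:34, Node 2:15, Node 3:23 → nearest is Node 2
Tally — Node 1:4, Node 2:1. Node 1 captures the most (4).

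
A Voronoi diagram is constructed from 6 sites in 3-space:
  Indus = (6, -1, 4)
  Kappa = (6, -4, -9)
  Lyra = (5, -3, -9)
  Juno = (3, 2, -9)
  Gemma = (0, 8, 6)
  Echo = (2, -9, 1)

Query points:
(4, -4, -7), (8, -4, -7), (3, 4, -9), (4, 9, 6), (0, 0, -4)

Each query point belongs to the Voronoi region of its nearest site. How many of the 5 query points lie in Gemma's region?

1

(4, -4, -7) — d² to each: Indus:134, Kappa:8, Lyra:6, Juno:41, Gemma:329, Echo:93 → nearest is Lyra
(8, -4, -7) — d² to each: Indus:134, Kappa:8, Lyra:14, Juno:65, Gemma:377, Echo:125 → nearest is Kappa
(3, 4, -9) — d² to each: Indus:203, Kappa:73, Lyra:53, Juno:4, Gemma:250, Echo:270 → nearest is Juno
(4, 9, 6) — d² to each: Indus:108, Kappa:398, Lyra:370, Juno:275, Gemma:17, Echo:353 → nearest is Gemma
(0, 0, -4) — d² to each: Indus:101, Kappa:77, Lyra:59, Juno:38, Gemma:164, Echo:110 → nearest is Juno
1 of the 5 points has Gemma as nearest.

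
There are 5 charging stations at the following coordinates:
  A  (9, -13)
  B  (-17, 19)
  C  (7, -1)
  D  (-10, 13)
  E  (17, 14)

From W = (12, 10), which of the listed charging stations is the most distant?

B

Squared Euclidean distances:
|WA|² = (12−9)² + (10−(-13))² = 9 + 529 = 538
|WB|² = (12−(-17))² + (10−19)² = 841 + 81 = 922
|WC|² = (12−7)² + (10−(-1))² = 25 + 121 = 146
|WD|² = (12−(-10))² + (10−13)² = 484 + 9 = 493
|WE|² = (12−17)² + (10−14)² = 25 + 16 = 41
The largest is to B.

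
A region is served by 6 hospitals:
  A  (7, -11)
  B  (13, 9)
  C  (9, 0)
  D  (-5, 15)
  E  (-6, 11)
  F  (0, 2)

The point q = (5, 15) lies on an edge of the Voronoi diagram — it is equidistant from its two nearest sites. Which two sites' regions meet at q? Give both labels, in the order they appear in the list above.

Squared distances from q to each site:
|qA|² = (5−7)² + (15−(-11))² = 4 + 676 = 680
|qB|² = (5−13)² + (15−9)² = 64 + 36 = 100
|qC|² = (5−9)² + (15−0)² = 16 + 225 = 241
|qD|² = (5−(-5))² + (15−15)² = 100 + 0 = 100
|qE|² = (5−(-6))² + (15−11)² = 121 + 16 = 137
|qF|² = (5−0)² + (15−2)² = 25 + 169 = 194
q is equidistant from B and D (both at squared distance 100), and every other site is strictly farther — so q lies on the B–D Voronoi edge.

B and D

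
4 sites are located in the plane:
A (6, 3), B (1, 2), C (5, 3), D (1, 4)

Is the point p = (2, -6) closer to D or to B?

Compare squared distances:
|pD|² = (2−1)² + (-6−4)² = 1 + 100 = 101
|pB|² = (2−1)² + (-6−2)² = 1 + 64 = 65
101 > 65, so B is closer.

B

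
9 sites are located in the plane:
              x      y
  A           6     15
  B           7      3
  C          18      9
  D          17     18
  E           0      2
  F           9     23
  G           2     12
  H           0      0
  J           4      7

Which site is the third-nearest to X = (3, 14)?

J

Squared Euclidean distances:
|XA|² = 9 + 1 = 10
|XB|² = 16 + 121 = 137
|XC|² = 225 + 25 = 250
|XD|² = 196 + 16 = 212
|XE|² = 9 + 144 = 153
|XF|² = 36 + 81 = 117
|XG|² = 1 + 4 = 5
|XH|² = 9 + 196 = 205
|XJ|² = 1 + 49 = 50
Sorted ascending: G, A, J, F, … — the third-nearest is J.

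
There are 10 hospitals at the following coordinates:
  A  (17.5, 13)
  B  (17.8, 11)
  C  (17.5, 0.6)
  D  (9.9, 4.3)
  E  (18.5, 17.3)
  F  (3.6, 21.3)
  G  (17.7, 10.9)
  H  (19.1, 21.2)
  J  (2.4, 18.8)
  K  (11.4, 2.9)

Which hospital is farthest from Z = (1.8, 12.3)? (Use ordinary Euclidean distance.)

Compare squared distances (the ordering matches that of the actual distances):
|ZA|² = 246.49 + 0.49 = 246.98
|ZB|² = 256 + 1.69 = 257.69
|ZC|² = 246.49 + 136.89 = 383.38
|ZD|² = 65.61 + 64 = 129.61
|ZE|² = 278.89 + 25 = 303.89
|ZF|² = 3.24 + 81 = 84.24
|ZG|² = 252.81 + 1.96 = 254.77
|ZH|² = 299.29 + 79.21 = 378.5
|ZJ|² = 0.36 + 42.25 = 42.61
|ZK|² = 92.16 + 88.36 = 180.52
The largest is to C.

C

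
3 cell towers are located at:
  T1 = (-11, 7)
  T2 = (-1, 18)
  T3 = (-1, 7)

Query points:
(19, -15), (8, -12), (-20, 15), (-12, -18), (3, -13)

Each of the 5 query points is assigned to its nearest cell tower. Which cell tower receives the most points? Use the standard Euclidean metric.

(19, -15) — d² to each: T1:1384, T2:1489, T3:884 → nearest is T3
(8, -12) — d² to each: T1:722, T2:981, T3:442 → nearest is T3
(-20, 15) — d² to each: T1:145, T2:370, T3:425 → nearest is T1
(-12, -18) — d² to each: T1:626, T2:1417, T3:746 → nearest is T1
(3, -13) — d² to each: T1:596, T2:977, T3:416 → nearest is T3
Tally — T1:2, T3:3. T3 captures the most (3).

T3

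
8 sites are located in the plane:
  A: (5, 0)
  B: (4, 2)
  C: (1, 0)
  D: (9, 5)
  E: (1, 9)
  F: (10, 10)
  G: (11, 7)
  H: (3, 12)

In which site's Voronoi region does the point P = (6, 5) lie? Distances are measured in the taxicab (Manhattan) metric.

D

d(P,A) = |6−5| + |5−0| = 1 + 5 = 6
d(P,B) = |6−4| + |5−2| = 2 + 3 = 5
d(P,C) = |6−1| + |5−0| = 5 + 5 = 10
d(P,D) = |6−9| + |5−5| = 3 + 0 = 3
d(P,E) = |6−1| + |5−9| = 5 + 4 = 9
d(P,F) = |6−10| + |5−10| = 4 + 5 = 9
d(P,G) = |6−11| + |5−7| = 5 + 2 = 7
d(P,H) = |6−3| + |5−12| = 3 + 7 = 10
D is nearest.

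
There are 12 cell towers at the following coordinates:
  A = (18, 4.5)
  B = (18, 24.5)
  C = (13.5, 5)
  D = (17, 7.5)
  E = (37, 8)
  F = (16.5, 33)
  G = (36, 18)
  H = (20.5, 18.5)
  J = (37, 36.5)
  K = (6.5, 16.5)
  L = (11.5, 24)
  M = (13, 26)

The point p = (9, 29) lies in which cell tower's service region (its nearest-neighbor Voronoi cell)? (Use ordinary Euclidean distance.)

Since √ is increasing, it suffices to compare squared distances:
|pA|² = (9−18)² + (29−4.5)² = 81 + 600.25 = 681.25
|pB|² = (9−18)² + (29−24.5)² = 81 + 20.25 = 101.25
|pC|² = (9−13.5)² + (29−5)² = 20.25 + 576 = 596.25
|pD|² = (9−17)² + (29−7.5)² = 64 + 462.25 = 526.25
|pE|² = (9−37)² + (29−8)² = 784 + 441 = 1225
|pF|² = (9−16.5)² + (29−33)² = 56.25 + 16 = 72.25
|pG|² = (9−36)² + (29−18)² = 729 + 121 = 850
|pH|² = (9−20.5)² + (29−18.5)² = 132.25 + 110.25 = 242.5
|pJ|² = (9−37)² + (29−36.5)² = 784 + 56.25 = 840.25
|pK|² = (9−6.5)² + (29−16.5)² = 6.25 + 156.25 = 162.5
|pL|² = (9−11.5)² + (29−24)² = 6.25 + 25 = 31.25
|pM|² = (9−13)² + (29−26)² = 16 + 9 = 25
M is nearest.

M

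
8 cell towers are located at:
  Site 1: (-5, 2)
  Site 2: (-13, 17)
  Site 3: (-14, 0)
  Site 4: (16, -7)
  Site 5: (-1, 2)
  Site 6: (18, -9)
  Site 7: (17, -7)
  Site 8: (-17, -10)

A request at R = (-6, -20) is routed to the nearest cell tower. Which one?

Site 8

Compare squared distances (the ordering matches that of the actual distances):
d²(R, Site 1) = 1 + 484 = 485
d²(R, Site 2) = 49 + 1369 = 1418
d²(R, Site 3) = 64 + 400 = 464
d²(R, Site 4) = 484 + 169 = 653
d²(R, Site 5) = 25 + 484 = 509
d²(R, Site 6) = 576 + 121 = 697
d²(R, Site 7) = 529 + 169 = 698
d²(R, Site 8) = 121 + 100 = 221
Minimum is at Site 8.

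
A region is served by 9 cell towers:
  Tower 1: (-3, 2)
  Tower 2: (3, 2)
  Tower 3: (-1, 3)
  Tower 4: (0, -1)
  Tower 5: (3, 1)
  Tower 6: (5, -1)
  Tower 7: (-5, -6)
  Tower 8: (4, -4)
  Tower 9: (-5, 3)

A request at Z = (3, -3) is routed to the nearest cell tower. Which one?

Tower 8

Since √ is increasing, it suffices to compare squared distances:
d²(Z, Tower 1) = (3−(-3))² + (-3−2)² = 36 + 25 = 61
d²(Z, Tower 2) = (3−3)² + (-3−2)² = 0 + 25 = 25
d²(Z, Tower 3) = (3−(-1))² + (-3−3)² = 16 + 36 = 52
d²(Z, Tower 4) = (3−0)² + (-3−(-1))² = 9 + 4 = 13
d²(Z, Tower 5) = (3−3)² + (-3−1)² = 0 + 16 = 16
d²(Z, Tower 6) = (3−5)² + (-3−(-1))² = 4 + 4 = 8
d²(Z, Tower 7) = (3−(-5))² + (-3−(-6))² = 64 + 9 = 73
d²(Z, Tower 8) = (3−4)² + (-3−(-4))² = 1 + 1 = 2
d²(Z, Tower 9) = (3−(-5))² + (-3−3)² = 64 + 36 = 100
The smallest is to Tower 8, so Z lies in the Voronoi region of Tower 8.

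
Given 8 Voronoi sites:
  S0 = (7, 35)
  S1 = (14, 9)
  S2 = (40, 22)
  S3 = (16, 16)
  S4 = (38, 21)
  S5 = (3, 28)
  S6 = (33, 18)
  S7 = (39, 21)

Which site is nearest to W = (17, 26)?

Since √ is increasing, it suffices to compare squared distances:
|WS0|² = (17−7)² + (26−35)² = 100 + 81 = 181
|WS1|² = (17−14)² + (26−9)² = 9 + 289 = 298
|WS2|² = (17−40)² + (26−22)² = 529 + 16 = 545
|WS3|² = (17−16)² + (26−16)² = 1 + 100 = 101
|WS4|² = (17−38)² + (26−21)² = 441 + 25 = 466
|WS5|² = (17−3)² + (26−28)² = 196 + 4 = 200
|WS6|² = (17−33)² + (26−18)² = 256 + 64 = 320
|WS7|² = (17−39)² + (26−21)² = 484 + 25 = 509
S3 is nearest.

S3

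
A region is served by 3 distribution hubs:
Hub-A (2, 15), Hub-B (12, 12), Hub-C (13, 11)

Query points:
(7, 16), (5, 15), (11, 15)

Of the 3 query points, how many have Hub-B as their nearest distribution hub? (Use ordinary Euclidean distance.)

(7, 16) — d² to each: Hub-A:26, Hub-B:41, Hub-C:61 → nearest is Hub-A
(5, 15) — d² to each: Hub-A:9, Hub-B:58, Hub-C:80 → nearest is Hub-A
(11, 15) — d² to each: Hub-A:81, Hub-B:10, Hub-C:20 → nearest is Hub-B
1 of the 3 points has Hub-B as nearest.

1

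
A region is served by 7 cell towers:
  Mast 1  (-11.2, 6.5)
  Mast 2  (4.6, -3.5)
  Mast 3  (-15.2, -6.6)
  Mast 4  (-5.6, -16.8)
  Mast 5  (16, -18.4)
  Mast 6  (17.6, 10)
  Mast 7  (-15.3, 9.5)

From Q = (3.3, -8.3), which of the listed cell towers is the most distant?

Mast 7

Compare squared distances (the ordering matches that of the actual distances):
d²(Q, Mast 1) = 210.25 + 219.04 = 429.29
d²(Q, Mast 2) = 1.69 + 23.04 = 24.73
d²(Q, Mast 3) = 342.25 + 2.89 = 345.14
d²(Q, Mast 4) = 79.21 + 72.25 = 151.46
d²(Q, Mast 5) = 161.29 + 102.01 = 263.3
d²(Q, Mast 6) = 204.49 + 334.89 = 539.38
d²(Q, Mast 7) = 345.96 + 316.84 = 662.8
The largest is to Mast 7.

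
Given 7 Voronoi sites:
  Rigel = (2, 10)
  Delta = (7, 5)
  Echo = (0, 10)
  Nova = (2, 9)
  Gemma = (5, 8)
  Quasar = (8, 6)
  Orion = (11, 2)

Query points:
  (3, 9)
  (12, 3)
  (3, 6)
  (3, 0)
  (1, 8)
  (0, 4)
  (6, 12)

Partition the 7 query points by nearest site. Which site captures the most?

(3, 9) — d² to each: Rigel:2, Delta:32, Echo:10, Nova:1, Gemma:5, Quasar:34, Orion:113 → nearest is Nova
(12, 3) — d² to each: Rigel:149, Delta:29, Echo:193, Nova:136, Gemma:74, Quasar:25, Orion:2 → nearest is Orion
(3, 6) — d² to each: Rigel:17, Delta:17, Echo:25, Nova:10, Gemma:8, Quasar:25, Orion:80 → nearest is Gemma
(3, 0) — d² to each: Rigel:101, Delta:41, Echo:109, Nova:82, Gemma:68, Quasar:61, Orion:68 → nearest is Delta
(1, 8) — d² to each: Rigel:5, Delta:45, Echo:5, Nova:2, Gemma:16, Quasar:53, Orion:136 → nearest is Nova
(0, 4) — d² to each: Rigel:40, Delta:50, Echo:36, Nova:29, Gemma:41, Quasar:68, Orion:125 → nearest is Nova
(6, 12) — d² to each: Rigel:20, Delta:50, Echo:40, Nova:25, Gemma:17, Quasar:40, Orion:125 → nearest is Gemma
Tally — Delta:1, Nova:3, Gemma:2, Orion:1. Nova captures the most (3).

Nova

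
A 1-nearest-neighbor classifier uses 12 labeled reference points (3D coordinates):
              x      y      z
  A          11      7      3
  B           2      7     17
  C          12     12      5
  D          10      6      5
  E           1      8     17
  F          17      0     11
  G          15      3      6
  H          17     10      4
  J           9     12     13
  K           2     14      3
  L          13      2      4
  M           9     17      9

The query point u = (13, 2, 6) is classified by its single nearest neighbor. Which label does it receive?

L

Squared Euclidean distances:
|uA|² = (13−11)² + (2−7)² + (6−3)² = 4 + 25 + 9 = 38
|uB|² = (13−2)² + (2−7)² + (6−17)² = 121 + 25 + 121 = 267
|uC|² = (13−12)² + (2−12)² + (6−5)² = 1 + 100 + 1 = 102
|uD|² = (13−10)² + (2−6)² + (6−5)² = 9 + 16 + 1 = 26
|uE|² = (13−1)² + (2−8)² + (6−17)² = 144 + 36 + 121 = 301
|uF|² = (13−17)² + (2−0)² + (6−11)² = 16 + 4 + 25 = 45
|uG|² = (13−15)² + (2−3)² + (6−6)² = 4 + 1 + 0 = 5
|uH|² = (13−17)² + (2−10)² + (6−4)² = 16 + 64 + 4 = 84
|uJ|² = (13−9)² + (2−12)² + (6−13)² = 16 + 100 + 49 = 165
|uK|² = (13−2)² + (2−14)² + (6−3)² = 121 + 144 + 9 = 274
|uL|² = (13−13)² + (2−2)² + (6−4)² = 0 + 0 + 4 = 4
|uM|² = (13−9)² + (2−17)² + (6−9)² = 16 + 225 + 9 = 250
The smallest is to L, so u lies in the Voronoi region of L.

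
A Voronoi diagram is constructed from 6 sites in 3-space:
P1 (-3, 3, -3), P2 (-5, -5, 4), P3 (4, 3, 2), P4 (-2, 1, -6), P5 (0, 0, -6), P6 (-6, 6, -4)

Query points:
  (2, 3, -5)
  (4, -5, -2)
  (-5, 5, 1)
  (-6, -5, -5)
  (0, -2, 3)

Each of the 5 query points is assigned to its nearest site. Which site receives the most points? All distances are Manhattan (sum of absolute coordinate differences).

(2, 3, -5) — d to each: P1:7, P2:24, P3:9, P4:7, P5:6, P6:12 → nearest is P5
(4, -5, -2) — d to each: P1:16, P2:15, P3:12, P4:16, P5:13, P6:23 → nearest is P3
(-5, 5, 1) — d to each: P1:8, P2:13, P3:12, P4:14, P5:17, P6:7 → nearest is P6
(-6, -5, -5) — d to each: P1:13, P2:10, P3:25, P4:11, P5:12, P6:12 → nearest is P2
(0, -2, 3) — d to each: P1:14, P2:9, P3:10, P4:14, P5:11, P6:21 → nearest is P2
Tally — P2:2, P3:1, P5:1, P6:1. P2 captures the most (2).

P2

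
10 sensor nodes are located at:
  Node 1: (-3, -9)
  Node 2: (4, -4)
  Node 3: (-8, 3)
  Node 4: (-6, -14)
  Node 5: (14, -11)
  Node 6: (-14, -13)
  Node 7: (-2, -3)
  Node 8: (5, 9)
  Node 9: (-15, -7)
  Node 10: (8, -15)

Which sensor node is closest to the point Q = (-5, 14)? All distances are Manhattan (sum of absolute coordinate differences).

Node 3

d(Q, Node 1) = |-5−(-3)| + |14−(-9)| = 2 + 23 = 25
d(Q, Node 2) = |-5−4| + |14−(-4)| = 9 + 18 = 27
d(Q, Node 3) = |-5−(-8)| + |14−3| = 3 + 11 = 14
d(Q, Node 4) = |-5−(-6)| + |14−(-14)| = 1 + 28 = 29
d(Q, Node 5) = |-5−14| + |14−(-11)| = 19 + 25 = 44
d(Q, Node 6) = |-5−(-14)| + |14−(-13)| = 9 + 27 = 36
d(Q, Node 7) = |-5−(-2)| + |14−(-3)| = 3 + 17 = 20
d(Q, Node 8) = |-5−5| + |14−9| = 10 + 5 = 15
d(Q, Node 9) = |-5−(-15)| + |14−(-7)| = 10 + 21 = 31
d(Q, Node 10) = |-5−8| + |14−(-15)| = 13 + 29 = 42
Node 3 is nearest.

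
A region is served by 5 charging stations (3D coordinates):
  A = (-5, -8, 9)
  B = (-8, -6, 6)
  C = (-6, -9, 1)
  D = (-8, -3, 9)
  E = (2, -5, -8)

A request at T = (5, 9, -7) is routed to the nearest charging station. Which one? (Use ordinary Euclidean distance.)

Squared Euclidean distances:
|TA|² = (5−(-5))² + (9−(-8))² + (-7−9)² = 100 + 289 + 256 = 645
|TB|² = (5−(-8))² + (9−(-6))² + (-7−6)² = 169 + 225 + 169 = 563
|TC|² = (5−(-6))² + (9−(-9))² + (-7−1)² = 121 + 324 + 64 = 509
|TD|² = (5−(-8))² + (9−(-3))² + (-7−9)² = 169 + 144 + 256 = 569
|TE|² = (5−2)² + (9−(-5))² + (-7−(-8))² = 9 + 196 + 1 = 206
Minimum is at E.

E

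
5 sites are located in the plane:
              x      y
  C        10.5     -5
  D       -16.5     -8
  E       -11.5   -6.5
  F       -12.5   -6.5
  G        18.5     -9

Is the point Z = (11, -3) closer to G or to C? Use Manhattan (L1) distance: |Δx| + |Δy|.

d(Z,G) = |11−18.5| + |-3−(-9)| = 7.5 + 6 = 13.5
d(Z,C) = |11−10.5| + |-3−(-5)| = 0.5 + 2 = 2.5
13.5 > 2.5, so C is closer.

C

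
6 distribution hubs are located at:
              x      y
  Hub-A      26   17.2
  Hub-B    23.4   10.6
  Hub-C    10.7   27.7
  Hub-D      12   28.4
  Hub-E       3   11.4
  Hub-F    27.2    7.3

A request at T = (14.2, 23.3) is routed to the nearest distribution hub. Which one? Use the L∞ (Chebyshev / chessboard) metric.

Hub-C

d(T, Hub-A) = max(11.8, 6.1) = 11.8
d(T, Hub-B) = max(9.2, 12.7) = 12.7
d(T, Hub-C) = max(3.5, 4.4) = 4.4
d(T, Hub-D) = max(2.2, 5.1) = 5.1
d(T, Hub-E) = max(11.2, 11.9) = 11.9
d(T, Hub-F) = max(13, 16) = 16
The smallest is to Hub-C, so T lies in the Voronoi region of Hub-C.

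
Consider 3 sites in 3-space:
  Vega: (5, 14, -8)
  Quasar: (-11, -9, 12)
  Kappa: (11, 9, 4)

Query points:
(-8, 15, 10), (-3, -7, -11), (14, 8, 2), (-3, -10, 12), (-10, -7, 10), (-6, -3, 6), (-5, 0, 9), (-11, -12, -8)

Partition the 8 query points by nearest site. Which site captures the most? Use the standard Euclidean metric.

(-8, 15, 10) — d² to each: Vega:494, Quasar:589, Kappa:433 → nearest is Kappa
(-3, -7, -11) — d² to each: Vega:514, Quasar:597, Kappa:677 → nearest is Vega
(14, 8, 2) — d² to each: Vega:217, Quasar:1014, Kappa:14 → nearest is Kappa
(-3, -10, 12) — d² to each: Vega:1040, Quasar:65, Kappa:621 → nearest is Quasar
(-10, -7, 10) — d² to each: Vega:990, Quasar:9, Kappa:733 → nearest is Quasar
(-6, -3, 6) — d² to each: Vega:606, Quasar:97, Kappa:437 → nearest is Quasar
(-5, 0, 9) — d² to each: Vega:585, Quasar:126, Kappa:362 → nearest is Quasar
(-11, -12, -8) — d² to each: Vega:932, Quasar:409, Kappa:1069 → nearest is Quasar
Tally — Vega:1, Quasar:5, Kappa:2. Quasar captures the most (5).

Quasar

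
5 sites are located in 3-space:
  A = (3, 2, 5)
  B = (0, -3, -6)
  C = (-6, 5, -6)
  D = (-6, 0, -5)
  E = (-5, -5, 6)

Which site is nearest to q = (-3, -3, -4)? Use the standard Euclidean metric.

Squared Euclidean distances:
|qA|² = 36 + 25 + 81 = 142
|qB|² = 9 + 0 + 4 = 13
|qC|² = 9 + 64 + 4 = 77
|qD|² = 9 + 9 + 1 = 19
|qE|² = 4 + 4 + 100 = 108
The smallest is to B, so q lies in the Voronoi region of B.

B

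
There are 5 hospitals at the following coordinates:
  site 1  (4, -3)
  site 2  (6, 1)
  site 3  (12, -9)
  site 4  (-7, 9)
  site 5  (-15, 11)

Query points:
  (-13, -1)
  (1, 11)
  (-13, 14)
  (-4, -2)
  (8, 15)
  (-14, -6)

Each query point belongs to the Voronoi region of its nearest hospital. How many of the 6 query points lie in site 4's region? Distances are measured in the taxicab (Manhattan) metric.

(-13, -1) — d to each: site 1:19, site 2:21, site 3:33, site 4:16, site 5:14 → nearest is site 5
(1, 11) — d to each: site 1:17, site 2:15, site 3:31, site 4:10, site 5:16 → nearest is site 4
(-13, 14) — d to each: site 1:34, site 2:32, site 3:48, site 4:11, site 5:5 → nearest is site 5
(-4, -2) — d to each: site 1:9, site 2:13, site 3:23, site 4:14, site 5:24 → nearest is site 1
(8, 15) — d to each: site 1:22, site 2:16, site 3:28, site 4:21, site 5:27 → nearest is site 2
(-14, -6) — d to each: site 1:21, site 2:27, site 3:29, site 4:22, site 5:18 → nearest is site 5
1 of the 6 points has site 4 as nearest.

1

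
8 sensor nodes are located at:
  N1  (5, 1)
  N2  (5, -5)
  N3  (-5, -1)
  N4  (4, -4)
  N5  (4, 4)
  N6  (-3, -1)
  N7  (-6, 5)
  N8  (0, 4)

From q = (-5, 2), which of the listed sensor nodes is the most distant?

Compare squared distances (the ordering matches that of the actual distances):
|qN1|² = 100 + 1 = 101
|qN2|² = 100 + 49 = 149
|qN3|² = 0 + 9 = 9
|qN4|² = 81 + 36 = 117
|qN5|² = 81 + 4 = 85
|qN6|² = 4 + 9 = 13
|qN7|² = 1 + 9 = 10
|qN8|² = 25 + 4 = 29
The largest is to N2.

N2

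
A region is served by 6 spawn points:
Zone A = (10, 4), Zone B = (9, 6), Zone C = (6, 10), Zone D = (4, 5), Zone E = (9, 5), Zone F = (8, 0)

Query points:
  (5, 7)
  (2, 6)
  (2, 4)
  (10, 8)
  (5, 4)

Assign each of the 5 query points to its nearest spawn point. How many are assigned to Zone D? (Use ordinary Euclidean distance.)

4

(5, 7) — d² to each: Zone A:34, Zone B:17, Zone C:10, Zone D:5, Zone E:20, Zone F:58 → nearest is Zone D
(2, 6) — d² to each: Zone A:68, Zone B:49, Zone C:32, Zone D:5, Zone E:50, Zone F:72 → nearest is Zone D
(2, 4) — d² to each: Zone A:64, Zone B:53, Zone C:52, Zone D:5, Zone E:50, Zone F:52 → nearest is Zone D
(10, 8) — d² to each: Zone A:16, Zone B:5, Zone C:20, Zone D:45, Zone E:10, Zone F:68 → nearest is Zone B
(5, 4) — d² to each: Zone A:25, Zone B:20, Zone C:37, Zone D:2, Zone E:17, Zone F:25 → nearest is Zone D
4 of the 5 points have Zone D as nearest.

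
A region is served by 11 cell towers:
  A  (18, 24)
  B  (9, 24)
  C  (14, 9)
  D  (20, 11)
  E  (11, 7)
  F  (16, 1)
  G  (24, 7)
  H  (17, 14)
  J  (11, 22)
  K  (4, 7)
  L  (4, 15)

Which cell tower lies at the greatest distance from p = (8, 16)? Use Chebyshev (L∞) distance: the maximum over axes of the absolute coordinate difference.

G

d(p,A) = max(10, 8) = 10
d(p,B) = max(1, 8) = 8
d(p,C) = max(6, 7) = 7
d(p,D) = max(12, 5) = 12
d(p,E) = max(3, 9) = 9
d(p,F) = max(8, 15) = 15
d(p,G) = max(16, 9) = 16
d(p,H) = max(9, 2) = 9
d(p,J) = max(3, 6) = 6
d(p,K) = max(4, 9) = 9
d(p,L) = max(4, 1) = 4
The largest is to G.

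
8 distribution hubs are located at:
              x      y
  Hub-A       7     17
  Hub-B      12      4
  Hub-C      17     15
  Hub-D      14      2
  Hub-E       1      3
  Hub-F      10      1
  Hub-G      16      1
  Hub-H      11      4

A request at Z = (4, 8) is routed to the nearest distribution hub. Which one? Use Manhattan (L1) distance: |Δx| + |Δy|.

d(Z, Hub-A) = |4−7| + |8−17| = 3 + 9 = 12
d(Z, Hub-B) = |4−12| + |8−4| = 8 + 4 = 12
d(Z, Hub-C) = |4−17| + |8−15| = 13 + 7 = 20
d(Z, Hub-D) = |4−14| + |8−2| = 10 + 6 = 16
d(Z, Hub-E) = |4−1| + |8−3| = 3 + 5 = 8
d(Z, Hub-F) = |4−10| + |8−1| = 6 + 7 = 13
d(Z, Hub-G) = |4−16| + |8−1| = 12 + 7 = 19
d(Z, Hub-H) = |4−11| + |8−4| = 7 + 4 = 11
Hub-E is nearest.

Hub-E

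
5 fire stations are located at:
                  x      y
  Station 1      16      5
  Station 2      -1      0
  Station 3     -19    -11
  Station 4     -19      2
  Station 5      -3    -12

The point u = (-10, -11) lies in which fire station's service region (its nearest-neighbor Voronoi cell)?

Station 5

Squared Euclidean distances:
d²(u, Station 1) = (-10−16)² + (-11−5)² = 676 + 256 = 932
d²(u, Station 2) = (-10−(-1))² + (-11−0)² = 81 + 121 = 202
d²(u, Station 3) = (-10−(-19))² + (-11−(-11))² = 81 + 0 = 81
d²(u, Station 4) = (-10−(-19))² + (-11−2)² = 81 + 169 = 250
d²(u, Station 5) = (-10−(-3))² + (-11−(-12))² = 49 + 1 = 50
The smallest is to Station 5, so u lies in the Voronoi region of Station 5.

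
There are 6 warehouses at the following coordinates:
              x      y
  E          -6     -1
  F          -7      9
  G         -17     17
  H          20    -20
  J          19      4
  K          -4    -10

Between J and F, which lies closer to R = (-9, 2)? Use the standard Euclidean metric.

Compare squared distances:
|RJ|² = (-9−19)² + (2−4)² = 784 + 4 = 788
|RF|² = (-9−(-7))² + (2−9)² = 4 + 49 = 53
788 > 53, so F is closer.

F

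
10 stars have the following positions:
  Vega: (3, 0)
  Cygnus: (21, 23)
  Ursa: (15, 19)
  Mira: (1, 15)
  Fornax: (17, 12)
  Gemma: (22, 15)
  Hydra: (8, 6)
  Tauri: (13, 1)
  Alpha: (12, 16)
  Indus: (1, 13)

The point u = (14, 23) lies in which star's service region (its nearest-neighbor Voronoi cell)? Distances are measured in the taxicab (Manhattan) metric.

Ursa

d(u, Vega) = |14−3| + |23−0| = 11 + 23 = 34
d(u, Cygnus) = |14−21| + |23−23| = 7 + 0 = 7
d(u, Ursa) = |14−15| + |23−19| = 1 + 4 = 5
d(u, Mira) = |14−1| + |23−15| = 13 + 8 = 21
d(u, Fornax) = |14−17| + |23−12| = 3 + 11 = 14
d(u, Gemma) = |14−22| + |23−15| = 8 + 8 = 16
d(u, Hydra) = |14−8| + |23−6| = 6 + 17 = 23
d(u, Tauri) = |14−13| + |23−1| = 1 + 22 = 23
d(u, Alpha) = |14−12| + |23−16| = 2 + 7 = 9
d(u, Indus) = |14−1| + |23−13| = 13 + 10 = 23
Minimum is at Ursa.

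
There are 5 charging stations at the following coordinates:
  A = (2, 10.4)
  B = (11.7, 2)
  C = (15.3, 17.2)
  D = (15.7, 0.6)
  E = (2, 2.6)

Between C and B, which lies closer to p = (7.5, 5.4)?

B

Compare squared distances:
|pC|² = (7.5−15.3)² + (5.4−17.2)² = 60.84 + 139.24 = 200.08
|pB|² = (7.5−11.7)² + (5.4−2)² = 17.64 + 11.56 = 29.2
200.08 > 29.2, so B is closer.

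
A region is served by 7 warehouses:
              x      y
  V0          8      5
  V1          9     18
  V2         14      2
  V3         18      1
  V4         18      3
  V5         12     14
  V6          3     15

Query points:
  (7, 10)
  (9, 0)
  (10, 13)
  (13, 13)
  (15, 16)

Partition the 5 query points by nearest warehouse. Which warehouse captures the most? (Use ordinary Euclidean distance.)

(7, 10) — d² to each: V0:26, V1:68, V2:113, V3:202, V4:170, V5:41, V6:41 → nearest is V0
(9, 0) — d² to each: V0:26, V1:324, V2:29, V3:82, V4:90, V5:205, V6:261 → nearest is V0
(10, 13) — d² to each: V0:68, V1:26, V2:137, V3:208, V4:164, V5:5, V6:53 → nearest is V5
(13, 13) — d² to each: V0:89, V1:41, V2:122, V3:169, V4:125, V5:2, V6:104 → nearest is V5
(15, 16) — d² to each: V0:170, V1:40, V2:197, V3:234, V4:178, V5:13, V6:145 → nearest is V5
Tally — V0:2, V5:3. V5 captures the most (3).

V5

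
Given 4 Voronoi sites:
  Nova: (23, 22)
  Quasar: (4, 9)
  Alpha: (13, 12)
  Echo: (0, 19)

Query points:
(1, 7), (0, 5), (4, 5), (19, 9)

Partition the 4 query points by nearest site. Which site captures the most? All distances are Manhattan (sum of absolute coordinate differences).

(1, 7) — d to each: Nova:37, Quasar:5, Alpha:17, Echo:13 → nearest is Quasar
(0, 5) — d to each: Nova:40, Quasar:8, Alpha:20, Echo:14 → nearest is Quasar
(4, 5) — d to each: Nova:36, Quasar:4, Alpha:16, Echo:18 → nearest is Quasar
(19, 9) — d to each: Nova:17, Quasar:15, Alpha:9, Echo:29 → nearest is Alpha
Tally — Quasar:3, Alpha:1. Quasar captures the most (3).

Quasar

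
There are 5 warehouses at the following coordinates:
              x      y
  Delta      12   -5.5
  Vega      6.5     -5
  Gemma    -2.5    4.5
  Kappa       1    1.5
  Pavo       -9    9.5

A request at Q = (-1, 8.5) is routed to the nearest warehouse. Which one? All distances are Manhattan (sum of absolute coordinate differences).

d(Q, Delta) = |-1−12| + |8.5−(-5.5)| = 13 + 14 = 27
d(Q, Vega) = |-1−6.5| + |8.5−(-5)| = 7.5 + 13.5 = 21
d(Q, Gemma) = |-1−(-2.5)| + |8.5−4.5| = 1.5 + 4 = 5.5
d(Q, Kappa) = |-1−1| + |8.5−1.5| = 2 + 7 = 9
d(Q, Pavo) = |-1−(-9)| + |8.5−9.5| = 8 + 1 = 9
The smallest is to Gemma, so Q lies in the Voronoi region of Gemma.

Gemma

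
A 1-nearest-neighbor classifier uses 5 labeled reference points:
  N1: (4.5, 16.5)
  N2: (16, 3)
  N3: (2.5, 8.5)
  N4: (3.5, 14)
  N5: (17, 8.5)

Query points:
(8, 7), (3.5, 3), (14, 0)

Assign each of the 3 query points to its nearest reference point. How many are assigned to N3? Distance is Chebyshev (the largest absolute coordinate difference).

2

(8, 7) — d to each: N1:9.5, N2:8, N3:5.5, N4:7, N5:9 → nearest is N3
(3.5, 3) — d to each: N1:13.5, N2:12.5, N3:5.5, N4:11, N5:13.5 → nearest is N3
(14, 0) — d to each: N1:16.5, N2:3, N3:11.5, N4:14, N5:8.5 → nearest is N2
2 of the 3 points have N3 as nearest.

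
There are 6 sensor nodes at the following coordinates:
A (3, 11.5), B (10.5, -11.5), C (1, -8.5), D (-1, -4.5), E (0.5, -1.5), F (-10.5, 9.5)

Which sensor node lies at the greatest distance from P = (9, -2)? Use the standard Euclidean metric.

Since √ is increasing, it suffices to compare squared distances:
|PA|² = (9−3)² + (-2−11.5)² = 36 + 182.25 = 218.25
|PB|² = (9−10.5)² + (-2−(-11.5))² = 2.25 + 90.25 = 92.5
|PC|² = (9−1)² + (-2−(-8.5))² = 64 + 42.25 = 106.25
|PD|² = (9−(-1))² + (-2−(-4.5))² = 100 + 6.25 = 106.25
|PE|² = (9−0.5)² + (-2−(-1.5))² = 72.25 + 0.25 = 72.5
|PF|² = (9−(-10.5))² + (-2−9.5)² = 380.25 + 132.25 = 512.5
The largest is to F.

F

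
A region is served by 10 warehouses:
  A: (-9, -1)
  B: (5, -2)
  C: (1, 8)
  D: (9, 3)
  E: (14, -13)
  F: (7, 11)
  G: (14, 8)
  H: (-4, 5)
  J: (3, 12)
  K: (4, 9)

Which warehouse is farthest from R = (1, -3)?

G

Since √ is increasing, it suffices to compare squared distances:
|RA|² = (1−(-9))² + (-3−(-1))² = 100 + 4 = 104
|RB|² = (1−5)² + (-3−(-2))² = 16 + 1 = 17
|RC|² = (1−1)² + (-3−8)² = 0 + 121 = 121
|RD|² = (1−9)² + (-3−3)² = 64 + 36 = 100
|RE|² = (1−14)² + (-3−(-13))² = 169 + 100 = 269
|RF|² = (1−7)² + (-3−11)² = 36 + 196 = 232
|RG|² = (1−14)² + (-3−8)² = 169 + 121 = 290
|RH|² = (1−(-4))² + (-3−5)² = 25 + 64 = 89
|RJ|² = (1−3)² + (-3−12)² = 4 + 225 = 229
|RK|² = (1−4)² + (-3−9)² = 9 + 144 = 153
The largest is to G.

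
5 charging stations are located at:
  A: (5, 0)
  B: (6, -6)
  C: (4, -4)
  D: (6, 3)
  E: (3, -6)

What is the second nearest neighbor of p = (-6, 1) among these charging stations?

C

Squared Euclidean distances:
|pA|² = (-6−5)² + (1−0)² = 121 + 1 = 122
|pB|² = (-6−6)² + (1−(-6))² = 144 + 49 = 193
|pC|² = (-6−4)² + (1−(-4))² = 100 + 25 = 125
|pD|² = (-6−6)² + (1−3)² = 144 + 4 = 148
|pE|² = (-6−3)² + (1−(-6))² = 81 + 49 = 130
Sorted ascending: A, C, E, … — the second-nearest is C.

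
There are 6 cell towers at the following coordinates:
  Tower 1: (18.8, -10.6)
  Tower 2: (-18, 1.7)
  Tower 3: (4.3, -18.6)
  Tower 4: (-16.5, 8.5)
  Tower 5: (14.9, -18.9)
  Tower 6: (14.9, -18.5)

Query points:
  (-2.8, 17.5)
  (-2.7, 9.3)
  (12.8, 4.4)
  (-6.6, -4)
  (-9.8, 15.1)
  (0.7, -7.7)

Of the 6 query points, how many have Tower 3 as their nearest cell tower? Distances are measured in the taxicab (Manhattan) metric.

1

(-2.8, 17.5) — d to each: Tower 1:49.7, Tower 2:31, Tower 3:43.2, Tower 4:22.7, Tower 5:54.1, Tower 6:53.7 → nearest is Tower 4
(-2.7, 9.3) — d to each: Tower 1:41.4, Tower 2:22.9, Tower 3:34.9, Tower 4:14.6, Tower 5:45.8, Tower 6:45.4 → nearest is Tower 4
(12.8, 4.4) — d to each: Tower 1:21, Tower 2:33.5, Tower 3:31.5, Tower 4:33.4, Tower 5:25.4, Tower 6:25 → nearest is Tower 1
(-6.6, -4) — d to each: Tower 1:32, Tower 2:17.1, Tower 3:25.5, Tower 4:22.4, Tower 5:36.4, Tower 6:36 → nearest is Tower 2
(-9.8, 15.1) — d to each: Tower 1:54.3, Tower 2:21.6, Tower 3:47.8, Tower 4:13.3, Tower 5:58.7, Tower 6:58.3 → nearest is Tower 4
(0.7, -7.7) — d to each: Tower 1:21, Tower 2:28.1, Tower 3:14.5, Tower 4:33.4, Tower 5:25.4, Tower 6:25 → nearest is Tower 3
1 of the 6 points has Tower 3 as nearest.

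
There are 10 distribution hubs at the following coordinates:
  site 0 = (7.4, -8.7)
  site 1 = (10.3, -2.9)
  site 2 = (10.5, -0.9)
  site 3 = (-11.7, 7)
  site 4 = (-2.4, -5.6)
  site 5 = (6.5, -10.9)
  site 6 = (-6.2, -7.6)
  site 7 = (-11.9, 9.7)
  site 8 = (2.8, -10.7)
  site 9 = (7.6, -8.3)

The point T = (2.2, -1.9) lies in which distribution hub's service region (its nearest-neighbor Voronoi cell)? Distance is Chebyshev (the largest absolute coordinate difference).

site 4

d(T, site 0) = max(5.2, 6.8) = 6.8
d(T, site 1) = max(8.1, 1) = 8.1
d(T, site 2) = max(8.3, 1) = 8.3
d(T, site 3) = max(13.9, 8.9) = 13.9
d(T, site 4) = max(4.6, 3.7) = 4.6
d(T, site 5) = max(4.3, 9) = 9
d(T, site 6) = max(8.4, 5.7) = 8.4
d(T, site 7) = max(14.1, 11.6) = 14.1
d(T, site 8) = max(0.6, 8.8) = 8.8
d(T, site 9) = max(5.4, 6.4) = 6.4
site 4 is nearest.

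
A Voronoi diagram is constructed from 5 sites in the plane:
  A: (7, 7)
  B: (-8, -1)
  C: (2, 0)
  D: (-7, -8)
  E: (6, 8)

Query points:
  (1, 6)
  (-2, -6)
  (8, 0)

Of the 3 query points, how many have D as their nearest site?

(1, 6) — d² to each: A:37, B:130, C:37, D:260, E:29 → nearest is E
(-2, -6) — d² to each: A:250, B:61, C:52, D:29, E:260 → nearest is D
(8, 0) — d² to each: A:50, B:257, C:36, D:289, E:68 → nearest is C
1 of the 3 points has D as nearest.

1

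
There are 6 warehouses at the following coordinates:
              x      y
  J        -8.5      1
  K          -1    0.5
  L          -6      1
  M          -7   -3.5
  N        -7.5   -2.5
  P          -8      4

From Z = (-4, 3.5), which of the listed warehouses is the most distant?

Since √ is increasing, it suffices to compare squared distances:
|ZJ|² = 20.25 + 6.25 = 26.5
|ZK|² = 9 + 9 = 18
|ZL|² = 4 + 6.25 = 10.25
|ZM|² = 9 + 49 = 58
|ZN|² = 12.25 + 36 = 48.25
|ZP|² = 16 + 0.25 = 16.25
The largest is to M.

M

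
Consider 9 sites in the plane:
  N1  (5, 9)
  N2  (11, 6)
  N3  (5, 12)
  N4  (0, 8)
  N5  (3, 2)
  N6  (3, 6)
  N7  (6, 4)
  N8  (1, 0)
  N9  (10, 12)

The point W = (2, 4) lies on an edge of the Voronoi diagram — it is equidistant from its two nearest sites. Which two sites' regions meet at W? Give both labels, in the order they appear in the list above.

N5 and N6

Squared distances from W to each site:
|WN1|² = 9 + 25 = 34
|WN2|² = 81 + 4 = 85
|WN3|² = 9 + 64 = 73
|WN4|² = 4 + 16 = 20
|WN5|² = 1 + 4 = 5
|WN6|² = 1 + 4 = 5
|WN7|² = 16 + 0 = 16
|WN8|² = 1 + 16 = 17
|WN9|² = 64 + 64 = 128
W is equidistant from N5 and N6 (both at squared distance 5), and every other site is strictly farther — so W lies on the N5–N6 Voronoi edge.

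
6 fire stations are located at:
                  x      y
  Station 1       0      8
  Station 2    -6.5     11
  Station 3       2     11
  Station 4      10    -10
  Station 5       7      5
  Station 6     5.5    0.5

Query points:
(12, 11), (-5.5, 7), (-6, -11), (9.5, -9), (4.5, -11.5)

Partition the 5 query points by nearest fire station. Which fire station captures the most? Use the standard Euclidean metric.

Station 4

(12, 11) — d² to each: Station 1:153, Station 2:342.25, Station 3:100, Station 4:445, Station 5:61, Station 6:152.5 → nearest is Station 5
(-5.5, 7) — d² to each: Station 1:31.25, Station 2:17, Station 3:72.25, Station 4:529.25, Station 5:160.25, Station 6:163.25 → nearest is Station 2
(-6, -11) — d² to each: Station 1:397, Station 2:484.25, Station 3:548, Station 4:257, Station 5:425, Station 6:264.5 → nearest is Station 4
(9.5, -9) — d² to each: Station 1:379.25, Station 2:656, Station 3:456.25, Station 4:1.25, Station 5:202.25, Station 6:106.25 → nearest is Station 4
(4.5, -11.5) — d² to each: Station 1:400.5, Station 2:627.25, Station 3:512.5, Station 4:32.5, Station 5:278.5, Station 6:145 → nearest is Station 4
Tally — Station 2:1, Station 4:3, Station 5:1. Station 4 captures the most (3).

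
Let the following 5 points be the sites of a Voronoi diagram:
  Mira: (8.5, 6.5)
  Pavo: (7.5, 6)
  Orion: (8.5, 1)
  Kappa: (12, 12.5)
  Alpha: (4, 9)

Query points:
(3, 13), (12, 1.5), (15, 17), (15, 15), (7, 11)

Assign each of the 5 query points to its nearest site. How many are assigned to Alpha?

2

(3, 13) — d² to each: Mira:72.5, Pavo:69.25, Orion:174.25, Kappa:81.25, Alpha:17 → nearest is Alpha
(12, 1.5) — d² to each: Mira:37.25, Pavo:40.5, Orion:12.5, Kappa:121, Alpha:120.25 → nearest is Orion
(15, 17) — d² to each: Mira:152.5, Pavo:177.25, Orion:298.25, Kappa:29.25, Alpha:185 → nearest is Kappa
(15, 15) — d² to each: Mira:114.5, Pavo:137.25, Orion:238.25, Kappa:15.25, Alpha:157 → nearest is Kappa
(7, 11) — d² to each: Mira:22.5, Pavo:25.25, Orion:102.25, Kappa:27.25, Alpha:13 → nearest is Alpha
2 of the 5 points have Alpha as nearest.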